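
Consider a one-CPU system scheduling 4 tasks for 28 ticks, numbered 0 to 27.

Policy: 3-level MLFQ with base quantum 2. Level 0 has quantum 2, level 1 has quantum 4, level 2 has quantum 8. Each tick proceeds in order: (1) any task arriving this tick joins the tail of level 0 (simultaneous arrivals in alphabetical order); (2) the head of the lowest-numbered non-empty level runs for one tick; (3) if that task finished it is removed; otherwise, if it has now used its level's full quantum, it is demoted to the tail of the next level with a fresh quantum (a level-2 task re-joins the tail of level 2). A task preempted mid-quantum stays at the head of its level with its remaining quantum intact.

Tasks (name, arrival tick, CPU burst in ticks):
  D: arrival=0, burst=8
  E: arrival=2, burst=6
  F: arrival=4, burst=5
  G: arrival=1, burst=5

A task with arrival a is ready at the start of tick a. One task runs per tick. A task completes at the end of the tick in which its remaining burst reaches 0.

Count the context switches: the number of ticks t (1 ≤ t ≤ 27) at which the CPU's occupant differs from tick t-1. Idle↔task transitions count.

context switches = 9

t=0: L0/L1/L2 = D/-/- → run D
t=1: L0/L1/L2 = DG/-/- → run D
t=2: L0/L1/L2 = GE/D/- → run G
t=3: L0/L1/L2 = GE/D/- → run G
t=4: L0/L1/L2 = EF/DG/- → run E
t=5: L0/L1/L2 = EF/DG/- → run E
t=6: L0/L1/L2 = F/DGE/- → run F
t=7: L0/L1/L2 = F/DGE/- → run F
t=8: L0/L1/L2 = -/DGEF/- → run D
t=9: L0/L1/L2 = -/DGEF/- → run D
t=10: L0/L1/L2 = -/DGEF/- → run D
t=11: L0/L1/L2 = -/DGEF/- → run D
t=12: L0/L1/L2 = -/GEF/D → run G
t=13: L0/L1/L2 = -/GEF/D → run G
t=14: L0/L1/L2 = -/GEF/D → run G
t=15: L0/L1/L2 = -/EF/D → run E
t=16: L0/L1/L2 = -/EF/D → run E
t=17: L0/L1/L2 = -/EF/D → run E
t=18: L0/L1/L2 = -/EF/D → run E
t=19: L0/L1/L2 = -/F/D → run F
t=20: L0/L1/L2 = -/F/D → run F
t=21: L0/L1/L2 = -/F/D → run F
t=22: L0/L1/L2 = -/-/D → run D
t=23: L0/L1/L2 = -/-/D → run D
t=24: (idle)
t=25: (idle)
t=26: (idle)
t=27: (idle)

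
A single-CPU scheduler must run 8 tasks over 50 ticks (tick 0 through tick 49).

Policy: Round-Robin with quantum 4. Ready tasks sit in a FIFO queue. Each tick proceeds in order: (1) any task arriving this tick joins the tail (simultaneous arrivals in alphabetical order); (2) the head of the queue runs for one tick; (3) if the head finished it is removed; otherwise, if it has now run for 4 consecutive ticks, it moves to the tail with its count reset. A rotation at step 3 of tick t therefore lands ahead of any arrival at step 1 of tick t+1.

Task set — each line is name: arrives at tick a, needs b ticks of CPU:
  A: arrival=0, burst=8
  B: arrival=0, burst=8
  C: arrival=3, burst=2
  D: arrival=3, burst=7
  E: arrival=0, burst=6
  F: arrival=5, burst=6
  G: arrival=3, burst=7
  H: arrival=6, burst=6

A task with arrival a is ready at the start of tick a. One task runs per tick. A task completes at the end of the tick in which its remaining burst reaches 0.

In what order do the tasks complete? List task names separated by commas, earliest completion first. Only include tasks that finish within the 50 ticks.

completion order = C, A, B, E, D, G, F, H

t=0: queue=[A,B,E] q_used=0 → run A
t=1: queue=[A,B,E] q_used=1 → run A
t=2: queue=[A,B,E] q_used=2 → run A
t=3: queue=[A,B,E,C,D,G] q_used=3 → run A
t=4: queue=[B,E,C,D,G,A] q_used=0 → run B
t=5: queue=[B,E,C,D,G,A,F] q_used=1 → run B
t=6: queue=[B,E,C,D,G,A,F,H] q_used=2 → run B
t=7: queue=[B,E,C,D,G,A,F,H] q_used=3 → run B
t=8: queue=[E,C,D,G,A,F,H,B] q_used=0 → run E
t=9: queue=[E,C,D,G,A,F,H,B] q_used=1 → run E
t=10: queue=[E,C,D,G,A,F,H,B] q_used=2 → run E
t=11: queue=[E,C,D,G,A,F,H,B] q_used=3 → run E
t=12: queue=[C,D,G,A,F,H,B,E] q_used=0 → run C
t=13: queue=[C,D,G,A,F,H,B,E] q_used=1 → run C
t=14: queue=[D,G,A,F,H,B,E] q_used=0 → run D
t=15: queue=[D,G,A,F,H,B,E] q_used=1 → run D
t=16: queue=[D,G,A,F,H,B,E] q_used=2 → run D
t=17: queue=[D,G,A,F,H,B,E] q_used=3 → run D
t=18: queue=[G,A,F,H,B,E,D] q_used=0 → run G
t=19: queue=[G,A,F,H,B,E,D] q_used=1 → run G
t=20: queue=[G,A,F,H,B,E,D] q_used=2 → run G
t=21: queue=[G,A,F,H,B,E,D] q_used=3 → run G
t=22: queue=[A,F,H,B,E,D,G] q_used=0 → run A
t=23: queue=[A,F,H,B,E,D,G] q_used=1 → run A
t=24: queue=[A,F,H,B,E,D,G] q_used=2 → run A
t=25: queue=[A,F,H,B,E,D,G] q_used=3 → run A
t=26: queue=[F,H,B,E,D,G] q_used=0 → run F
t=27: queue=[F,H,B,E,D,G] q_used=1 → run F
t=28: queue=[F,H,B,E,D,G] q_used=2 → run F
t=29: queue=[F,H,B,E,D,G] q_used=3 → run F
t=30: queue=[H,B,E,D,G,F] q_used=0 → run H
t=31: queue=[H,B,E,D,G,F] q_used=1 → run H
t=32: queue=[H,B,E,D,G,F] q_used=2 → run H
t=33: queue=[H,B,E,D,G,F] q_used=3 → run H
t=34: queue=[B,E,D,G,F,H] q_used=0 → run B
t=35: queue=[B,E,D,G,F,H] q_used=1 → run B
t=36: queue=[B,E,D,G,F,H] q_used=2 → run B
t=37: queue=[B,E,D,G,F,H] q_used=3 → run B
t=38: queue=[E,D,G,F,H] q_used=0 → run E
t=39: queue=[E,D,G,F,H] q_used=1 → run E
t=40: queue=[D,G,F,H] q_used=0 → run D
t=41: queue=[D,G,F,H] q_used=1 → run D
t=42: queue=[D,G,F,H] q_used=2 → run D
t=43: queue=[G,F,H] q_used=0 → run G
t=44: queue=[G,F,H] q_used=1 → run G
t=45: queue=[G,F,H] q_used=2 → run G
t=46: queue=[F,H] q_used=0 → run F
t=47: queue=[F,H] q_used=1 → run F
t=48: queue=[H] q_used=0 → run H
t=49: queue=[H] q_used=1 → run H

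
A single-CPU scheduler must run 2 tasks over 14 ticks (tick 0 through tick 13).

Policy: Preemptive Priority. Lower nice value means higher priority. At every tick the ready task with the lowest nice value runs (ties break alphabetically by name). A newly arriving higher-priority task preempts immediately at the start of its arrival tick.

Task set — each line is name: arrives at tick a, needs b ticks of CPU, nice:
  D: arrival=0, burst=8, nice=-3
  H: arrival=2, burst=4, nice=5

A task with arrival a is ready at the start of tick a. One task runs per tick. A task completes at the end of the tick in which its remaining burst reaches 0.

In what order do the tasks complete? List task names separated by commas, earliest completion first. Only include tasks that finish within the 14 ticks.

completion order = D, H

t=0: ready={D} → run D
t=1: ready={D} → run D
t=2: ready={D,H} → run D
t=3: ready={D,H} → run D
t=4: ready={D,H} → run D
t=5: ready={D,H} → run D
t=6: ready={D,H} → run D
t=7: ready={D,H} → run D
t=8: ready={H} → run H
t=9: ready={H} → run H
t=10: ready={H} → run H
t=11: ready={H} → run H
t=12: (idle)
t=13: (idle)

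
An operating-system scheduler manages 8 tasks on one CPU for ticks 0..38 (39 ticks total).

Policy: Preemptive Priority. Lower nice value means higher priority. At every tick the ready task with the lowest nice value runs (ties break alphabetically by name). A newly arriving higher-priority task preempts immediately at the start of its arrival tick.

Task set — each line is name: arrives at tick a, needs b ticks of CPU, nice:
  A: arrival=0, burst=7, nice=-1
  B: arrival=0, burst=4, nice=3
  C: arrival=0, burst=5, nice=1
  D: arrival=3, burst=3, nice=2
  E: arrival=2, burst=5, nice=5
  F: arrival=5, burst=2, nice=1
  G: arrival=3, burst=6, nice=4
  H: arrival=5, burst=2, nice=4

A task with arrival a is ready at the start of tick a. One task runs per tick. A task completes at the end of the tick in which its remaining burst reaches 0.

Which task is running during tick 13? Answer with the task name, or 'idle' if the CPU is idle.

t=0: ready={A,B,C} → run A
t=1: ready={A,B,C} → run A
t=2: ready={A,B,C,E} → run A
t=3: ready={A,B,C,D,E,G} → run A
t=4: ready={A,B,C,D,E,G} → run A
t=5: ready={A,B,C,D,E,F,G,H} → run A
t=6: ready={A,B,C,D,E,F,G,H} → run A
t=7: ready={B,C,D,E,F,G,H} → run C
t=8: ready={B,C,D,E,F,G,H} → run C
t=9: ready={B,C,D,E,F,G,H} → run C
t=10: ready={B,C,D,E,F,G,H} → run C
t=11: ready={B,C,D,E,F,G,H} → run C
t=12: ready={B,D,E,F,G,H} → run F
t=13: ready={B,D,E,F,G,H} → run F
t=14: ready={B,D,E,G,H} → run D
t=15: ready={B,D,E,G,H} → run D
t=16: ready={B,D,E,G,H} → run D
t=17: ready={B,E,G,H} → run B
t=18: ready={B,E,G,H} → run B
t=19: ready={B,E,G,H} → run B
t=20: ready={B,E,G,H} → run B
t=21: ready={E,G,H} → run G
t=22: ready={E,G,H} → run G
t=23: ready={E,G,H} → run G
t=24: ready={E,G,H} → run G
t=25: ready={E,G,H} → run G
t=26: ready={E,G,H} → run G
t=27: ready={E,H} → run H
t=28: ready={E,H} → run H
t=29: ready={E} → run E
t=30: ready={E} → run E
t=31: ready={E} → run E
t=32: ready={E} → run E
t=33: ready={E} → run E
t=34: (idle)
t=35: (idle)
t=36: (idle)
t=37: (idle)
t=38: (idle)

running at tick 13 = F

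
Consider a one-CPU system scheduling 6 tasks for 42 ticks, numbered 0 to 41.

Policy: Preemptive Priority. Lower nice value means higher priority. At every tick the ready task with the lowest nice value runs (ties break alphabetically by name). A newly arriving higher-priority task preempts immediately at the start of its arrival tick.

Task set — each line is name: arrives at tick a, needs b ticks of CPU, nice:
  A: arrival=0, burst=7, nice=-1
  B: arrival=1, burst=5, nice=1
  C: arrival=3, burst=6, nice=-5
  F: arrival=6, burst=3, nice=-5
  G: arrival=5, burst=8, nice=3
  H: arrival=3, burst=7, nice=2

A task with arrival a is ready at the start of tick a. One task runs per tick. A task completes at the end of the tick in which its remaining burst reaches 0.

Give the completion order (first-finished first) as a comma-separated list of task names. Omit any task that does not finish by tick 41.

completion order = C, F, A, B, H, G

t=0: ready={A} → run A
t=1: ready={A,B} → run A
t=2: ready={A,B} → run A
t=3: ready={A,B,C,H} → run C
t=4: ready={A,B,C,H} → run C
t=5: ready={A,B,C,G,H} → run C
t=6: ready={A,B,C,F,G,H} → run C
t=7: ready={A,B,C,F,G,H} → run C
t=8: ready={A,B,C,F,G,H} → run C
t=9: ready={A,B,F,G,H} → run F
t=10: ready={A,B,F,G,H} → run F
t=11: ready={A,B,F,G,H} → run F
t=12: ready={A,B,G,H} → run A
t=13: ready={A,B,G,H} → run A
t=14: ready={A,B,G,H} → run A
t=15: ready={A,B,G,H} → run A
t=16: ready={B,G,H} → run B
t=17: ready={B,G,H} → run B
t=18: ready={B,G,H} → run B
t=19: ready={B,G,H} → run B
t=20: ready={B,G,H} → run B
t=21: ready={G,H} → run H
t=22: ready={G,H} → run H
t=23: ready={G,H} → run H
t=24: ready={G,H} → run H
t=25: ready={G,H} → run H
t=26: ready={G,H} → run H
t=27: ready={G,H} → run H
t=28: ready={G} → run G
t=29: ready={G} → run G
t=30: ready={G} → run G
t=31: ready={G} → run G
t=32: ready={G} → run G
t=33: ready={G} → run G
t=34: ready={G} → run G
t=35: ready={G} → run G
t=36: (idle)
t=37: (idle)
t=38: (idle)
t=39: (idle)
t=40: (idle)
t=41: (idle)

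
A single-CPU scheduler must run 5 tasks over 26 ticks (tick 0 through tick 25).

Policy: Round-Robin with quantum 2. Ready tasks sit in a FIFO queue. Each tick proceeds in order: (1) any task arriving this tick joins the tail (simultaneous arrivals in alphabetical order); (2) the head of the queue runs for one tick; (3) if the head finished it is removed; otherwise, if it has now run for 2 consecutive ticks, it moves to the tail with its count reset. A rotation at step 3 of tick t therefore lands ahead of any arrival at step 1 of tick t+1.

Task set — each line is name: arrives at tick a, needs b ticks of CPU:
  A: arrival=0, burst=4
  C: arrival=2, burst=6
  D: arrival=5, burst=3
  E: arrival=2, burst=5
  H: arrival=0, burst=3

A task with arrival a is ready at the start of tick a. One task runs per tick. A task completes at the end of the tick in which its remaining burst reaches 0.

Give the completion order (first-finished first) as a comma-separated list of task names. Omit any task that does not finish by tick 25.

completion order = A, H, D, C, E

t=0: queue=[A,H] q_used=0 → run A
t=1: queue=[A,H] q_used=1 → run A
t=2: queue=[H,A,C,E] q_used=0 → run H
t=3: queue=[H,A,C,E] q_used=1 → run H
t=4: queue=[A,C,E,H] q_used=0 → run A
t=5: queue=[A,C,E,H,D] q_used=1 → run A
t=6: queue=[C,E,H,D] q_used=0 → run C
t=7: queue=[C,E,H,D] q_used=1 → run C
t=8: queue=[E,H,D,C] q_used=0 → run E
t=9: queue=[E,H,D,C] q_used=1 → run E
t=10: queue=[H,D,C,E] q_used=0 → run H
t=11: queue=[D,C,E] q_used=0 → run D
t=12: queue=[D,C,E] q_used=1 → run D
t=13: queue=[C,E,D] q_used=0 → run C
t=14: queue=[C,E,D] q_used=1 → run C
t=15: queue=[E,D,C] q_used=0 → run E
t=16: queue=[E,D,C] q_used=1 → run E
t=17: queue=[D,C,E] q_used=0 → run D
t=18: queue=[C,E] q_used=0 → run C
t=19: queue=[C,E] q_used=1 → run C
t=20: queue=[E] q_used=0 → run E
t=21: (idle)
t=22: (idle)
t=23: (idle)
t=24: (idle)
t=25: (idle)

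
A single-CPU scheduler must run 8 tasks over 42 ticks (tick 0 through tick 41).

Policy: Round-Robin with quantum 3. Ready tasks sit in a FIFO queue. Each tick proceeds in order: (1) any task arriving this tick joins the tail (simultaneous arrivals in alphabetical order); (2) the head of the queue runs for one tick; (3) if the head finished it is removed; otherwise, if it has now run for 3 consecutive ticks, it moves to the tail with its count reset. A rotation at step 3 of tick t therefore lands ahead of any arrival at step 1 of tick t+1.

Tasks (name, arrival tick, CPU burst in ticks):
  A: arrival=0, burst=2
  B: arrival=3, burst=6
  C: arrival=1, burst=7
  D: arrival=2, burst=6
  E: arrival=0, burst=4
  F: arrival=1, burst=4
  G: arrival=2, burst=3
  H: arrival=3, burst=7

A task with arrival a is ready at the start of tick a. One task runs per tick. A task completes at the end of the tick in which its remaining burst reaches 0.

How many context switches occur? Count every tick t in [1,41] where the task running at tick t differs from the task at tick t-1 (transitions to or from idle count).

t=0: queue=[A,E] q_used=0 → run A
t=1: queue=[A,E,C,F] q_used=1 → run A
t=2: queue=[E,C,F,D,G] q_used=0 → run E
t=3: queue=[E,C,F,D,G,B,H] q_used=1 → run E
t=4: queue=[E,C,F,D,G,B,H] q_used=2 → run E
t=5: queue=[C,F,D,G,B,H,E] q_used=0 → run C
t=6: queue=[C,F,D,G,B,H,E] q_used=1 → run C
t=7: queue=[C,F,D,G,B,H,E] q_used=2 → run C
t=8: queue=[F,D,G,B,H,E,C] q_used=0 → run F
t=9: queue=[F,D,G,B,H,E,C] q_used=1 → run F
t=10: queue=[F,D,G,B,H,E,C] q_used=2 → run F
t=11: queue=[D,G,B,H,E,C,F] q_used=0 → run D
t=12: queue=[D,G,B,H,E,C,F] q_used=1 → run D
t=13: queue=[D,G,B,H,E,C,F] q_used=2 → run D
t=14: queue=[G,B,H,E,C,F,D] q_used=0 → run G
t=15: queue=[G,B,H,E,C,F,D] q_used=1 → run G
t=16: queue=[G,B,H,E,C,F,D] q_used=2 → run G
t=17: queue=[B,H,E,C,F,D] q_used=0 → run B
t=18: queue=[B,H,E,C,F,D] q_used=1 → run B
t=19: queue=[B,H,E,C,F,D] q_used=2 → run B
t=20: queue=[H,E,C,F,D,B] q_used=0 → run H
t=21: queue=[H,E,C,F,D,B] q_used=1 → run H
t=22: queue=[H,E,C,F,D,B] q_used=2 → run H
t=23: queue=[E,C,F,D,B,H] q_used=0 → run E
t=24: queue=[C,F,D,B,H] q_used=0 → run C
t=25: queue=[C,F,D,B,H] q_used=1 → run C
t=26: queue=[C,F,D,B,H] q_used=2 → run C
t=27: queue=[F,D,B,H,C] q_used=0 → run F
t=28: queue=[D,B,H,C] q_used=0 → run D
t=29: queue=[D,B,H,C] q_used=1 → run D
t=30: queue=[D,B,H,C] q_used=2 → run D
t=31: queue=[B,H,C] q_used=0 → run B
t=32: queue=[B,H,C] q_used=1 → run B
t=33: queue=[B,H,C] q_used=2 → run B
t=34: queue=[H,C] q_used=0 → run H
t=35: queue=[H,C] q_used=1 → run H
t=36: queue=[H,C] q_used=2 → run H
t=37: queue=[C,H] q_used=0 → run C
t=38: queue=[H] q_used=0 → run H
t=39: (idle)
t=40: (idle)
t=41: (idle)

context switches = 16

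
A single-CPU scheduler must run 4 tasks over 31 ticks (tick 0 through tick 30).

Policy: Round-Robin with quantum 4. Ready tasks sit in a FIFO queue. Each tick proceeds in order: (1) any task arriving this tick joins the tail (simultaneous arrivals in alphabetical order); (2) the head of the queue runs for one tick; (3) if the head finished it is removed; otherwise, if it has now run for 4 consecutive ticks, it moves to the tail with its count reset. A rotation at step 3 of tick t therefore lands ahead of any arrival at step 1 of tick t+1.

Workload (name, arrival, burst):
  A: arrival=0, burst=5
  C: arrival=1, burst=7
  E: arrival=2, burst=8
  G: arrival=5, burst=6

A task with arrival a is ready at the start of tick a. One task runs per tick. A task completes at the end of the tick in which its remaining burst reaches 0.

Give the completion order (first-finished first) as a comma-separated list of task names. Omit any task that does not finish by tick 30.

completion order = A, C, E, G

t=0: queue=[A] q_used=0 → run A
t=1: queue=[A,C] q_used=1 → run A
t=2: queue=[A,C,E] q_used=2 → run A
t=3: queue=[A,C,E] q_used=3 → run A
t=4: queue=[C,E,A] q_used=0 → run C
t=5: queue=[C,E,A,G] q_used=1 → run C
t=6: queue=[C,E,A,G] q_used=2 → run C
t=7: queue=[C,E,A,G] q_used=3 → run C
t=8: queue=[E,A,G,C] q_used=0 → run E
t=9: queue=[E,A,G,C] q_used=1 → run E
t=10: queue=[E,A,G,C] q_used=2 → run E
t=11: queue=[E,A,G,C] q_used=3 → run E
t=12: queue=[A,G,C,E] q_used=0 → run A
t=13: queue=[G,C,E] q_used=0 → run G
t=14: queue=[G,C,E] q_used=1 → run G
t=15: queue=[G,C,E] q_used=2 → run G
t=16: queue=[G,C,E] q_used=3 → run G
t=17: queue=[C,E,G] q_used=0 → run C
t=18: queue=[C,E,G] q_used=1 → run C
t=19: queue=[C,E,G] q_used=2 → run C
t=20: queue=[E,G] q_used=0 → run E
t=21: queue=[E,G] q_used=1 → run E
t=22: queue=[E,G] q_used=2 → run E
t=23: queue=[E,G] q_used=3 → run E
t=24: queue=[G] q_used=0 → run G
t=25: queue=[G] q_used=1 → run G
t=26: (idle)
t=27: (idle)
t=28: (idle)
t=29: (idle)
t=30: (idle)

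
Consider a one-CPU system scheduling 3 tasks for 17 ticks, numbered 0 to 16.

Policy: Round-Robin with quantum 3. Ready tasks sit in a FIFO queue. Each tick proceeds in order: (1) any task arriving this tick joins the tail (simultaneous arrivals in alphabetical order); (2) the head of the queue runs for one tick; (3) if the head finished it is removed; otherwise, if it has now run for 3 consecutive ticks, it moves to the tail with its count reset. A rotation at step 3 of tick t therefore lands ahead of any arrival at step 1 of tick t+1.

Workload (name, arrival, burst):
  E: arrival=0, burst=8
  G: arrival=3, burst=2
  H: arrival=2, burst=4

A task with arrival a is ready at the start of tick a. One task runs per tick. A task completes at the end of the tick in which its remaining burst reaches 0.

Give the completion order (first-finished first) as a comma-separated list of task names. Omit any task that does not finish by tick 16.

completion order = G, H, E

t=0: queue=[E] q_used=0 → run E
t=1: queue=[E] q_used=1 → run E
t=2: queue=[E,H] q_used=2 → run E
t=3: queue=[H,E,G] q_used=0 → run H
t=4: queue=[H,E,G] q_used=1 → run H
t=5: queue=[H,E,G] q_used=2 → run H
t=6: queue=[E,G,H] q_used=0 → run E
t=7: queue=[E,G,H] q_used=1 → run E
t=8: queue=[E,G,H] q_used=2 → run E
t=9: queue=[G,H,E] q_used=0 → run G
t=10: queue=[G,H,E] q_used=1 → run G
t=11: queue=[H,E] q_used=0 → run H
t=12: queue=[E] q_used=0 → run E
t=13: queue=[E] q_used=1 → run E
t=14: (idle)
t=15: (idle)
t=16: (idle)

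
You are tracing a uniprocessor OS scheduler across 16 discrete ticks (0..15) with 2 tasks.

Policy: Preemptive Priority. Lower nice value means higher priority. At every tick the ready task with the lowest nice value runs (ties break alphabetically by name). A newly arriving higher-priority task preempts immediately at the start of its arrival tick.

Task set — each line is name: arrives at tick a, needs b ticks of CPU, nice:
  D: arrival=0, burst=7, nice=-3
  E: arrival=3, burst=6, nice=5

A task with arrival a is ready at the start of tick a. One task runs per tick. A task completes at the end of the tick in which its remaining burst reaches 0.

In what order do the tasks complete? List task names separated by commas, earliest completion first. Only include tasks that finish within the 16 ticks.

completion order = D, E

t=0: ready={D} → run D
t=1: ready={D} → run D
t=2: ready={D} → run D
t=3: ready={D,E} → run D
t=4: ready={D,E} → run D
t=5: ready={D,E} → run D
t=6: ready={D,E} → run D
t=7: ready={E} → run E
t=8: ready={E} → run E
t=9: ready={E} → run E
t=10: ready={E} → run E
t=11: ready={E} → run E
t=12: ready={E} → run E
t=13: (idle)
t=14: (idle)
t=15: (idle)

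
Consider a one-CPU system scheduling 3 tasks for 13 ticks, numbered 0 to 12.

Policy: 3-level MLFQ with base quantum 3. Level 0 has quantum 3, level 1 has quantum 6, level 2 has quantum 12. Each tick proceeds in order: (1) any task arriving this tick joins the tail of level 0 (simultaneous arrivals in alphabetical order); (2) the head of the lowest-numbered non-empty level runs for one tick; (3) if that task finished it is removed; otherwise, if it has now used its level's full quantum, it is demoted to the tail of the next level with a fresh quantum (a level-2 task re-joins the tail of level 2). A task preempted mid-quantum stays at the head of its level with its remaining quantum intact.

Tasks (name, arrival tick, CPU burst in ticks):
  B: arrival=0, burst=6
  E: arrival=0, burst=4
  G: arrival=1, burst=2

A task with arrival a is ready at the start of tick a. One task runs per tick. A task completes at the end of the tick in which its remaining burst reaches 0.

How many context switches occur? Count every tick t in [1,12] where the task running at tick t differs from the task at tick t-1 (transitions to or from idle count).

t=0: L0/L1/L2 = BE/-/- → run B
t=1: L0/L1/L2 = BEG/-/- → run B
t=2: L0/L1/L2 = BEG/-/- → run B
t=3: L0/L1/L2 = EG/B/- → run E
t=4: L0/L1/L2 = EG/B/- → run E
t=5: L0/L1/L2 = EG/B/- → run E
t=6: L0/L1/L2 = G/BE/- → run G
t=7: L0/L1/L2 = G/BE/- → run G
t=8: L0/L1/L2 = -/BE/- → run B
t=9: L0/L1/L2 = -/BE/- → run B
t=10: L0/L1/L2 = -/BE/- → run B
t=11: L0/L1/L2 = -/E/- → run E
t=12: (idle)

context switches = 5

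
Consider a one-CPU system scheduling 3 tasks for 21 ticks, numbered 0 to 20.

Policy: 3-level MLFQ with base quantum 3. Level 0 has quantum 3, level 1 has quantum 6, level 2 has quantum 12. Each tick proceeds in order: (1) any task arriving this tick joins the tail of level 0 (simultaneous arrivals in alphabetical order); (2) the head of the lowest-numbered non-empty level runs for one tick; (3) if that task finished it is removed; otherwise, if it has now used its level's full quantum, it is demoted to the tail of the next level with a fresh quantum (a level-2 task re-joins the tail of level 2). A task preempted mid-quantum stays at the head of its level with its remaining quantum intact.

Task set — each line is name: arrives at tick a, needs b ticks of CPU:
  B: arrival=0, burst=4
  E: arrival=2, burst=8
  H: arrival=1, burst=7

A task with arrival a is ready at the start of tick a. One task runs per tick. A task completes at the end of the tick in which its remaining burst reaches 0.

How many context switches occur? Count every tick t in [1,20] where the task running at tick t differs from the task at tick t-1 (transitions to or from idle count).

context switches = 6

t=0: L0/L1/L2 = B/-/- → run B
t=1: L0/L1/L2 = BH/-/- → run B
t=2: L0/L1/L2 = BHE/-/- → run B
t=3: L0/L1/L2 = HE/B/- → run H
t=4: L0/L1/L2 = HE/B/- → run H
t=5: L0/L1/L2 = HE/B/- → run H
t=6: L0/L1/L2 = E/BH/- → run E
t=7: L0/L1/L2 = E/BH/- → run E
t=8: L0/L1/L2 = E/BH/- → run E
t=9: L0/L1/L2 = -/BHE/- → run B
t=10: L0/L1/L2 = -/HE/- → run H
t=11: L0/L1/L2 = -/HE/- → run H
t=12: L0/L1/L2 = -/HE/- → run H
t=13: L0/L1/L2 = -/HE/- → run H
t=14: L0/L1/L2 = -/E/- → run E
t=15: L0/L1/L2 = -/E/- → run E
t=16: L0/L1/L2 = -/E/- → run E
t=17: L0/L1/L2 = -/E/- → run E
t=18: L0/L1/L2 = -/E/- → run E
t=19: (idle)
t=20: (idle)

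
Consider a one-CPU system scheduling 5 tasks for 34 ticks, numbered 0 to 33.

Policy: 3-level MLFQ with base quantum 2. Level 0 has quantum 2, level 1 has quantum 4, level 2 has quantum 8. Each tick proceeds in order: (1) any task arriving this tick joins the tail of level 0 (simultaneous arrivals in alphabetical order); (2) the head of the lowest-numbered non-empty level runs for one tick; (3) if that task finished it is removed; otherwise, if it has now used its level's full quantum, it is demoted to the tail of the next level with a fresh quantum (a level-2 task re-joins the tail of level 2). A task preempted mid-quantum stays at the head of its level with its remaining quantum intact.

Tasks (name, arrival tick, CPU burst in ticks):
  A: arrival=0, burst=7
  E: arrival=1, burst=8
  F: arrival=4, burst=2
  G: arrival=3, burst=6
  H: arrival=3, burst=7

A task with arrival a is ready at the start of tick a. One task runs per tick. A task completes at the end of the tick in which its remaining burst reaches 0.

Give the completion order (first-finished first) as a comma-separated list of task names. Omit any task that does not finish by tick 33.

t=0: L0/L1/L2 = A/-/- → run A
t=1: L0/L1/L2 = AE/-/- → run A
t=2: L0/L1/L2 = E/A/- → run E
t=3: L0/L1/L2 = EGH/A/- → run E
t=4: L0/L1/L2 = GHF/AE/- → run G
t=5: L0/L1/L2 = GHF/AE/- → run G
t=6: L0/L1/L2 = HF/AEG/- → run H
t=7: L0/L1/L2 = HF/AEG/- → run H
t=8: L0/L1/L2 = F/AEGH/- → run F
t=9: L0/L1/L2 = F/AEGH/- → run F
t=10: L0/L1/L2 = -/AEGH/- → run A
t=11: L0/L1/L2 = -/AEGH/- → run A
t=12: L0/L1/L2 = -/AEGH/- → run A
t=13: L0/L1/L2 = -/AEGH/- → run A
t=14: L0/L1/L2 = -/EGH/A → run E
t=15: L0/L1/L2 = -/EGH/A → run E
t=16: L0/L1/L2 = -/EGH/A → run E
t=17: L0/L1/L2 = -/EGH/A → run E
t=18: L0/L1/L2 = -/GH/AE → run G
t=19: L0/L1/L2 = -/GH/AE → run G
t=20: L0/L1/L2 = -/GH/AE → run G
t=21: L0/L1/L2 = -/GH/AE → run G
t=22: L0/L1/L2 = -/H/AE → run H
t=23: L0/L1/L2 = -/H/AE → run H
t=24: L0/L1/L2 = -/H/AE → run H
t=25: L0/L1/L2 = -/H/AE → run H
t=26: L0/L1/L2 = -/-/AEH → run A
t=27: L0/L1/L2 = -/-/EH → run E
t=28: L0/L1/L2 = -/-/EH → run E
t=29: L0/L1/L2 = -/-/H → run H
t=30: (idle)
t=31: (idle)
t=32: (idle)
t=33: (idle)

completion order = F, G, A, E, H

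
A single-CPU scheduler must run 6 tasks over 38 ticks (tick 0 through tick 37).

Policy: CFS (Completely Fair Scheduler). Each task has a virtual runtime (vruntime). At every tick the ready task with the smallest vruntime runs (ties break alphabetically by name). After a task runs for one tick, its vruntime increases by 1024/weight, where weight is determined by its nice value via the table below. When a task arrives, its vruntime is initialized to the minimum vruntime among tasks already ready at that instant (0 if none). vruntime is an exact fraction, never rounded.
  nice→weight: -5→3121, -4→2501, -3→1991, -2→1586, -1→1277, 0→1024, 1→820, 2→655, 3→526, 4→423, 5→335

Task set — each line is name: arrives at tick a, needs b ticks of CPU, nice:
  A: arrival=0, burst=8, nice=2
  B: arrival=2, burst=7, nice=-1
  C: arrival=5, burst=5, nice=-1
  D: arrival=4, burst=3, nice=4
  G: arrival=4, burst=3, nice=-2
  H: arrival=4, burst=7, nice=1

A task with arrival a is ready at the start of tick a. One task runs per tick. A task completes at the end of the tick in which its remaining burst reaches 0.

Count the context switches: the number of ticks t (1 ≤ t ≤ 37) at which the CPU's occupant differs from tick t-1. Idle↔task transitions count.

context switches = 30

t=0: vr[A=0] → run A
t=1: vr[A=1024/655] → run A
t=2: vr[A=2048/655 B=2048/655] → run A
t=3: vr[A=3072/655 B=2048/655] → run B
t=4: vr[A=3072/655 B=3286016/836435 D=3286016/836435 G=3286016/836435 H=3286016/836435] → run B
t=5: vr[A=3072/655 B=3956736/836435 C=3286016/836435 D=3286016/836435 G=3286016/836435 H=3286016/836435] → run C
t=6: vr[A=3072/655 B=3956736/836435 C=3956736/836435 D=3286016/836435 G=3286016/836435 H=3286016/836435] → run D
t=7: vr[A=3072/655 B=3956736/836435 C=3956736/836435 D=2246494208/353812005 G=3286016/836435 H=3286016/836435] → run G
t=8: vr[A=3072/655 B=3956736/836435 C=3956736/836435 D=2246494208/353812005 G=3034065408/663292955 H=3286016/836435] → run H
t=9: vr[A=3072/655 B=3956736/836435 C=3956736/836435 D=2246494208/353812005 G=3034065408/663292955 H=177552128/34293835] → run G
t=10: vr[A=3072/655 B=3956736/836435 C=3956736/836435 D=2246494208/353812005 G=3462320128/663292955 H=177552128/34293835] → run A
t=11: vr[A=4096/655 B=3956736/836435 C=3956736/836435 D=2246494208/353812005 G=3462320128/663292955 H=177552128/34293835] → run B
t=12: vr[A=4096/655 B=4627456/836435 C=3956736/836435 D=2246494208/353812005 G=3462320128/663292955 H=177552128/34293835] → run C
t=13: vr[A=4096/655 B=4627456/836435 C=4627456/836435 D=2246494208/353812005 G=3462320128/663292955 H=177552128/34293835] → run H
t=14: vr[A=4096/655 B=4627456/836435 C=4627456/836435 D=2246494208/353812005 G=3462320128/663292955 H=44075520/6858767] → run G
t=15: vr[A=4096/655 B=4627456/836435 C=4627456/836435 D=2246494208/353812005 H=44075520/6858767] → run B
t=16: vr[A=4096/655 B=5298176/836435 C=4627456/836435 D=2246494208/353812005 H=44075520/6858767] → run C
t=17: vr[A=4096/655 B=5298176/836435 C=5298176/836435 D=2246494208/353812005 H=44075520/6858767] → run A
t=18: vr[A=1024/131 B=5298176/836435 C=5298176/836435 D=2246494208/353812005 H=44075520/6858767] → run B
t=19: vr[A=1024/131 B=5968896/836435 C=5298176/836435 D=2246494208/353812005 H=44075520/6858767] → run C
t=20: vr[A=1024/131 B=5968896/836435 C=5968896/836435 D=2246494208/353812005 H=44075520/6858767] → run D
t=21: vr[A=1024/131 B=5968896/836435 C=5968896/836435 D=3103003648/353812005 H=44075520/6858767] → run H
t=22: vr[A=1024/131 B=5968896/836435 C=5968896/836435 D=3103003648/353812005 H=263203072/34293835] → run B
t=23: vr[A=1024/131 B=6639616/836435 C=5968896/836435 D=3103003648/353812005 H=263203072/34293835] → run C
t=24: vr[A=1024/131 B=6639616/836435 D=3103003648/353812005 H=263203072/34293835] → run H
t=25: vr[A=1024/131 B=6639616/836435 D=3103003648/353812005 H=306028544/34293835] → run A
t=26: vr[A=6144/655 B=6639616/836435 D=3103003648/353812005 H=306028544/34293835] → run B
t=27: vr[A=6144/655 D=3103003648/353812005 H=306028544/34293835] → run D
t=28: vr[A=6144/655 H=306028544/34293835] → run H
t=29: vr[A=6144/655 H=348854016/34293835] → run A
t=30: vr[A=7168/655 H=348854016/34293835] → run H
t=31: vr[A=7168/655 H=391679488/34293835] → run A
t=32: vr[H=391679488/34293835] → run H
t=33: (idle)
t=34: (idle)
t=35: (idle)
t=36: (idle)
t=37: (idle)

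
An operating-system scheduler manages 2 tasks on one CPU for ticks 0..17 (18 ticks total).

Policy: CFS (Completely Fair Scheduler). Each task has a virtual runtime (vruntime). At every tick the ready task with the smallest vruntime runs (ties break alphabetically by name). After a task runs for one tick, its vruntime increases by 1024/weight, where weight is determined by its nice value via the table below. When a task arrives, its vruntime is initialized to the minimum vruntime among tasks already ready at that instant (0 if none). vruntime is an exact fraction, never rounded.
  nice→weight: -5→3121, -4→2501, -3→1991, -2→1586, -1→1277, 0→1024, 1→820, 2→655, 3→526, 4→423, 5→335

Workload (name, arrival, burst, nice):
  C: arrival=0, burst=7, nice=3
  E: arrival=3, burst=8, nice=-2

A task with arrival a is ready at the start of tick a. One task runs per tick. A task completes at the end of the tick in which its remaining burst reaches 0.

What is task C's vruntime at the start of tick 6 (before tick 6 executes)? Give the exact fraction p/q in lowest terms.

t=0: vr[C=0] → run C
t=1: vr[C=512/263] → run C
t=2: vr[C=1024/263] → run C
t=3: vr[C=1536/263 E=1536/263] → run C
t=4: vr[C=2048/263 E=1536/263] → run E
t=5: vr[C=2048/263 E=1352704/208559] → run E
t=6: vr[C=2048/263 E=1487360/208559] → run E
t=7: vr[C=2048/263 E=1622016/208559] → run E
t=8: vr[C=2048/263 E=1756672/208559] → run C
t=9: vr[C=2560/263 E=1756672/208559] → run E
t=10: vr[C=2560/263 E=1891328/208559] → run E
t=11: vr[C=2560/263 E=2025984/208559] → run E
t=12: vr[C=2560/263 E=2160640/208559] → run C
t=13: vr[C=3072/263 E=2160640/208559] → run E
t=14: vr[C=3072/263] → run C
t=15: (idle)
t=16: (idle)
t=17: (idle)

vruntime(C, start of tick 6) = 2048/263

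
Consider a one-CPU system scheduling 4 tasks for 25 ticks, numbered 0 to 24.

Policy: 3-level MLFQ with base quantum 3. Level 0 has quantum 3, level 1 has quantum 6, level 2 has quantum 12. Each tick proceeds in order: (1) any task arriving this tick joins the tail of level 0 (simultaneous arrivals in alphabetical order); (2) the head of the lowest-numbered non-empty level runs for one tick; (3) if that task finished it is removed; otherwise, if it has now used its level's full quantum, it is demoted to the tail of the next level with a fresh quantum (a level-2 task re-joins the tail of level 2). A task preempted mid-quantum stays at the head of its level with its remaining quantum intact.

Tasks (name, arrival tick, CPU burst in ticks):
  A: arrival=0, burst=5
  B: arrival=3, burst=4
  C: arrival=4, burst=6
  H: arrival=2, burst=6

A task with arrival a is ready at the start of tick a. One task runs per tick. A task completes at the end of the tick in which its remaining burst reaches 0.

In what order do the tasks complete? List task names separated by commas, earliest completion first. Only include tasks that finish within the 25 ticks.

completion order = A, H, B, C

t=0: L0/L1/L2 = A/-/- → run A
t=1: L0/L1/L2 = A/-/- → run A
t=2: L0/L1/L2 = AH/-/- → run A
t=3: L0/L1/L2 = HB/A/- → run H
t=4: L0/L1/L2 = HBC/A/- → run H
t=5: L0/L1/L2 = HBC/A/- → run H
t=6: L0/L1/L2 = BC/AH/- → run B
t=7: L0/L1/L2 = BC/AH/- → run B
t=8: L0/L1/L2 = BC/AH/- → run B
t=9: L0/L1/L2 = C/AHB/- → run C
t=10: L0/L1/L2 = C/AHB/- → run C
t=11: L0/L1/L2 = C/AHB/- → run C
t=12: L0/L1/L2 = -/AHBC/- → run A
t=13: L0/L1/L2 = -/AHBC/- → run A
t=14: L0/L1/L2 = -/HBC/- → run H
t=15: L0/L1/L2 = -/HBC/- → run H
t=16: L0/L1/L2 = -/HBC/- → run H
t=17: L0/L1/L2 = -/BC/- → run B
t=18: L0/L1/L2 = -/C/- → run C
t=19: L0/L1/L2 = -/C/- → run C
t=20: L0/L1/L2 = -/C/- → run C
t=21: (idle)
t=22: (idle)
t=23: (idle)
t=24: (idle)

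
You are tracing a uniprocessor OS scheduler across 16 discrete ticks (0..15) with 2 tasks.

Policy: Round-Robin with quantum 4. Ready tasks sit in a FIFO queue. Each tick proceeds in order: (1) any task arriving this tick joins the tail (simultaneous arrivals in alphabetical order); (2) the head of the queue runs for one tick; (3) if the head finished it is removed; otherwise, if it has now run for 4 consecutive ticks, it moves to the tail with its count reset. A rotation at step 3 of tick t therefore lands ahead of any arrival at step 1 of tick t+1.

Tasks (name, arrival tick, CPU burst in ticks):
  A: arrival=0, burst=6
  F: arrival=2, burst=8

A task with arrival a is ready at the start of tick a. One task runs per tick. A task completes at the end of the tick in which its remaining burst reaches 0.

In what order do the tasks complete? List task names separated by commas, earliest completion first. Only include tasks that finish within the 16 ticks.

completion order = A, F

t=0: queue=[A] q_used=0 → run A
t=1: queue=[A] q_used=1 → run A
t=2: queue=[A,F] q_used=2 → run A
t=3: queue=[A,F] q_used=3 → run A
t=4: queue=[F,A] q_used=0 → run F
t=5: queue=[F,A] q_used=1 → run F
t=6: queue=[F,A] q_used=2 → run F
t=7: queue=[F,A] q_used=3 → run F
t=8: queue=[A,F] q_used=0 → run A
t=9: queue=[A,F] q_used=1 → run A
t=10: queue=[F] q_used=0 → run F
t=11: queue=[F] q_used=1 → run F
t=12: queue=[F] q_used=2 → run F
t=13: queue=[F] q_used=3 → run F
t=14: (idle)
t=15: (idle)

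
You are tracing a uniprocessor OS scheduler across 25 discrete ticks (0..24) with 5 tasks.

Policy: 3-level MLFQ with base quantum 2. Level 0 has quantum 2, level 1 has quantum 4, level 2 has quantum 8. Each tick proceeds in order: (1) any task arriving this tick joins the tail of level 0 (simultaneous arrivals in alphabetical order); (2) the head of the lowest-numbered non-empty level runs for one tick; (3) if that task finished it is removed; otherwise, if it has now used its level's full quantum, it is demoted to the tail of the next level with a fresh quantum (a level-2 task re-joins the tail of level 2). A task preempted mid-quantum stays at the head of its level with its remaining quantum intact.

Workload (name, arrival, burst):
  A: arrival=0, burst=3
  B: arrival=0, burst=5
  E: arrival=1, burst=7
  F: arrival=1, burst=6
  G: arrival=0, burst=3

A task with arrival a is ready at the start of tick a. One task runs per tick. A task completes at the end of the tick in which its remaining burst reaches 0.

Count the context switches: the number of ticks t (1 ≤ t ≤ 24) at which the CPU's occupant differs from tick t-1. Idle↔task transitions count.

t=0: L0/L1/L2 = ABG/-/- → run A
t=1: L0/L1/L2 = ABGEF/-/- → run A
t=2: L0/L1/L2 = BGEF/A/- → run B
t=3: L0/L1/L2 = BGEF/A/- → run B
t=4: L0/L1/L2 = GEF/AB/- → run G
t=5: L0/L1/L2 = GEF/AB/- → run G
t=6: L0/L1/L2 = EF/ABG/- → run E
t=7: L0/L1/L2 = EF/ABG/- → run E
t=8: L0/L1/L2 = F/ABGE/- → run F
t=9: L0/L1/L2 = F/ABGE/- → run F
t=10: L0/L1/L2 = -/ABGEF/- → run A
t=11: L0/L1/L2 = -/BGEF/- → run B
t=12: L0/L1/L2 = -/BGEF/- → run B
t=13: L0/L1/L2 = -/BGEF/- → run B
t=14: L0/L1/L2 = -/GEF/- → run G
t=15: L0/L1/L2 = -/EF/- → run E
t=16: L0/L1/L2 = -/EF/- → run E
t=17: L0/L1/L2 = -/EF/- → run E
t=18: L0/L1/L2 = -/EF/- → run E
t=19: L0/L1/L2 = -/F/E → run F
t=20: L0/L1/L2 = -/F/E → run F
t=21: L0/L1/L2 = -/F/E → run F
t=22: L0/L1/L2 = -/F/E → run F
t=23: L0/L1/L2 = -/-/E → run E
t=24: (idle)

context switches = 11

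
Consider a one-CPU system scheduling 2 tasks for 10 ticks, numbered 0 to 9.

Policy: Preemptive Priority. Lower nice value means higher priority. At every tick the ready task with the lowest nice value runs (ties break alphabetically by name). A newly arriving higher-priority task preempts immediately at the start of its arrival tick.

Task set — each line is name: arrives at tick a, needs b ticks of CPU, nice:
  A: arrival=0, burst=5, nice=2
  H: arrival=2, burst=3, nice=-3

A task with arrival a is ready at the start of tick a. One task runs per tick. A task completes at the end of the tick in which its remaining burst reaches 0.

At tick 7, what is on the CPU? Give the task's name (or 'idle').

running at tick 7 = A

t=0: ready={A} → run A
t=1: ready={A} → run A
t=2: ready={A,H} → run H
t=3: ready={A,H} → run H
t=4: ready={A,H} → run H
t=5: ready={A} → run A
t=6: ready={A} → run A
t=7: ready={A} → run A
t=8: (idle)
t=9: (idle)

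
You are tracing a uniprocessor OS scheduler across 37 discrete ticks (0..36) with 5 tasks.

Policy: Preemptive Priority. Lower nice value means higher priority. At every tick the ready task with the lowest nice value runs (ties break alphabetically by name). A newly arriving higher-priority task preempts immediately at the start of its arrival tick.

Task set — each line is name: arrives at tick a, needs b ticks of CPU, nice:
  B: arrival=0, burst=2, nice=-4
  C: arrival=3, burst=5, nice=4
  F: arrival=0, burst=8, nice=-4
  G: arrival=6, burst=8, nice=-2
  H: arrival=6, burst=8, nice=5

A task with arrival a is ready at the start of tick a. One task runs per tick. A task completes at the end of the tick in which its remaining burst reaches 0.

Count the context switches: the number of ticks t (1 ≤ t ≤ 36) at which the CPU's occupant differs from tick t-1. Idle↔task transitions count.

context switches = 5

t=0: ready={B,F} → run B
t=1: ready={B,F} → run B
t=2: ready={F} → run F
t=3: ready={C,F} → run F
t=4: ready={C,F} → run F
t=5: ready={C,F} → run F
t=6: ready={C,F,G,H} → run F
t=7: ready={C,F,G,H} → run F
t=8: ready={C,F,G,H} → run F
t=9: ready={C,F,G,H} → run F
t=10: ready={C,G,H} → run G
t=11: ready={C,G,H} → run G
t=12: ready={C,G,H} → run G
t=13: ready={C,G,H} → run G
t=14: ready={C,G,H} → run G
t=15: ready={C,G,H} → run G
t=16: ready={C,G,H} → run G
t=17: ready={C,G,H} → run G
t=18: ready={C,H} → run C
t=19: ready={C,H} → run C
t=20: ready={C,H} → run C
t=21: ready={C,H} → run C
t=22: ready={C,H} → run C
t=23: ready={H} → run H
t=24: ready={H} → run H
t=25: ready={H} → run H
t=26: ready={H} → run H
t=27: ready={H} → run H
t=28: ready={H} → run H
t=29: ready={H} → run H
t=30: ready={H} → run H
t=31: (idle)
t=32: (idle)
t=33: (idle)
t=34: (idle)
t=35: (idle)
t=36: (idle)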